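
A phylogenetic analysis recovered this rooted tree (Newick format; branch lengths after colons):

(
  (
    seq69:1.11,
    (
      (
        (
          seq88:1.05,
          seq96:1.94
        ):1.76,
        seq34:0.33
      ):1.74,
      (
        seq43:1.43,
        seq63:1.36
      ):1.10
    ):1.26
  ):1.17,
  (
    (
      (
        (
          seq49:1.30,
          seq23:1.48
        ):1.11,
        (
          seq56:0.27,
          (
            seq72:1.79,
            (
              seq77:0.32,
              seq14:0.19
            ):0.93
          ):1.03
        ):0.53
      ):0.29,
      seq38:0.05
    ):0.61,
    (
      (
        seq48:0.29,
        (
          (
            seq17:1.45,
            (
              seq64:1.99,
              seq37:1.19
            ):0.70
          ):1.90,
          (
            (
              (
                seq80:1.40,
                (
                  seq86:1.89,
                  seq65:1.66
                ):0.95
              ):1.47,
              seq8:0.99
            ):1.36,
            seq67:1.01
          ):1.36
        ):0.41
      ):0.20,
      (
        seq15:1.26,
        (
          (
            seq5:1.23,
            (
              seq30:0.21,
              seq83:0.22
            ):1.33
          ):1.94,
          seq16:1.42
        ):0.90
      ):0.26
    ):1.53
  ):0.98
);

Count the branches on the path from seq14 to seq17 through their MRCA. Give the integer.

11

The MRCA of seq14 and seq17 is the node subtending ((((seq49,seq23),(seq56,(seq72,(seq77,seq14)))),seq38),((seq48,((seq17,(seq64,seq37)),(((seq80,(seq86,seq65)),seq8),seq67))),(seq15,((seq5,(seq30,seq83)),seq16)))).
From seq14 up to that node: 6 branches. From seq17 up to the same node: 5 branches. Total: 6 + 5 = 11.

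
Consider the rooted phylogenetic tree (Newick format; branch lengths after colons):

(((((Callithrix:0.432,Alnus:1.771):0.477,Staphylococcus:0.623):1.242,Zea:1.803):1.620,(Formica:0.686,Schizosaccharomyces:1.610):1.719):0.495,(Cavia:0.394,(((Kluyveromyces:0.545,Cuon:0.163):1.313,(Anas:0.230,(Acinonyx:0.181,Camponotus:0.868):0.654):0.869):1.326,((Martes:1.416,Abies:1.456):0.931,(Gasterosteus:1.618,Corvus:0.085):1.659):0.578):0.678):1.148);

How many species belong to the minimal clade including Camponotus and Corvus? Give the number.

9

The MRCA of Camponotus and Corvus is the node subtending (((Kluyveromyces,Cuon),(Anas,(Acinonyx,Camponotus))),((Martes,Abies),(Gasterosteus,Corvus))).
That clade contains 9 terminal taxa: Abies, Acinonyx, Anas, Camponotus, Corvus, Cuon, Gasterosteus, Kluyveromyces, Martes.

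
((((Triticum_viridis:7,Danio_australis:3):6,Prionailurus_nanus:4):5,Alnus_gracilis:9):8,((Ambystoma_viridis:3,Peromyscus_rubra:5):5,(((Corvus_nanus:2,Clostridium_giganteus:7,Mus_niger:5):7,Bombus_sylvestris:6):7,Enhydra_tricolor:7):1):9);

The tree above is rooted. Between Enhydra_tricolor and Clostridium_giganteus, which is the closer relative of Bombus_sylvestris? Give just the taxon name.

Clostridium_giganteus

The MRCA of Bombus_sylvestris and Clostridium_giganteus subtends ((Corvus_nanus,Clostridium_giganteus,Mus_niger),Bombus_sylvestris) (4 taxa).
The MRCA of Bombus_sylvestris and Enhydra_tricolor subtends (((Corvus_nanus,Clostridium_giganteus,Mus_niger),Bombus_sylvestris),Enhydra_tricolor) (5 taxa).
The first is nested inside the second, so Bombus_sylvestris shares a more recent common ancestor with Clostridium_giganteus.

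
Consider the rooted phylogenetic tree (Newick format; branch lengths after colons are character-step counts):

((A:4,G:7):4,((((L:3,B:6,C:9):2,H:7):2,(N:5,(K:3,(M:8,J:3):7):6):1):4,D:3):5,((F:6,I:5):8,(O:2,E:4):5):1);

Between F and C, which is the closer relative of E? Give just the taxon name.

The MRCA of E and F subtends ((F,I),(O,E)) (4 taxa).
The MRCA of E and C is the root, subtending the entire tree (15 taxa).
The first is nested inside the second, so E shares a more recent common ancestor with F.

F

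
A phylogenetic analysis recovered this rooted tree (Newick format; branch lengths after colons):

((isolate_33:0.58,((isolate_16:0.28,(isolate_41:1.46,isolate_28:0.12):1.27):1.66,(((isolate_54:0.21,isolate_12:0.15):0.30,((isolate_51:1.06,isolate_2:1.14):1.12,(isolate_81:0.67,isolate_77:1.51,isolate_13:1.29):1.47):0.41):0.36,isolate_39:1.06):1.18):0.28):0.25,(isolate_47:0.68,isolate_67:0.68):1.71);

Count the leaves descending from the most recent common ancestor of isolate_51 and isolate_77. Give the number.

The MRCA of isolate_51 and isolate_77 is the node subtending ((isolate_51,isolate_2),(isolate_81,isolate_77,isolate_13)).
That clade contains 5 terminal taxa: isolate_13, isolate_2, isolate_51, isolate_77, isolate_81.

5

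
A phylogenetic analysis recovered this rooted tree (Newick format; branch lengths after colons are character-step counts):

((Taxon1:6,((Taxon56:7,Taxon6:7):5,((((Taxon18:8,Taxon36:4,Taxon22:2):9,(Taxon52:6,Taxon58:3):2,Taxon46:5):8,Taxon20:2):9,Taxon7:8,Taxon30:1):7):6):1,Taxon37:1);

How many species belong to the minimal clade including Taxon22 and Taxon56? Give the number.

11

The MRCA of Taxon22 and Taxon56 is the node subtending ((Taxon56,Taxon6),((((Taxon18,Taxon36,Taxon22),(Taxon52,Taxon58),Taxon46),Taxon20),Taxon7,Taxon30)).
That clade contains 11 terminal taxa: Taxon18, Taxon20, Taxon22, Taxon30, Taxon36, Taxon46, Taxon52, Taxon56, Taxon58, Taxon6, Taxon7.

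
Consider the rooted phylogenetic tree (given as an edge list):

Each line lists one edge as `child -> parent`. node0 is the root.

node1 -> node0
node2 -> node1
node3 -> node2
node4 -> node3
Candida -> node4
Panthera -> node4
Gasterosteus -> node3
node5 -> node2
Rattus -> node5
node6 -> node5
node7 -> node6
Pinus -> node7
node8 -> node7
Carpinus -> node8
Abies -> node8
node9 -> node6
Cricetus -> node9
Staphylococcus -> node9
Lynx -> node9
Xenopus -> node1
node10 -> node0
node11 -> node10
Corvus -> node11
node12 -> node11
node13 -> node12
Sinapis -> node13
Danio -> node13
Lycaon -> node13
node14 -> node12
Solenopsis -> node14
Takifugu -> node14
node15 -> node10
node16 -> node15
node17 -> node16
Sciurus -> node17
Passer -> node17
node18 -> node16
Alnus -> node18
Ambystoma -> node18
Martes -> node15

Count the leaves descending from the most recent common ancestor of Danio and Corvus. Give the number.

The MRCA of Danio and Corvus is the node subtending (Corvus,((Sinapis,Danio,Lycaon),(Solenopsis,Takifugu))).
That clade contains 6 terminal taxa: Corvus, Danio, Lycaon, Sinapis, Solenopsis, Takifugu.

6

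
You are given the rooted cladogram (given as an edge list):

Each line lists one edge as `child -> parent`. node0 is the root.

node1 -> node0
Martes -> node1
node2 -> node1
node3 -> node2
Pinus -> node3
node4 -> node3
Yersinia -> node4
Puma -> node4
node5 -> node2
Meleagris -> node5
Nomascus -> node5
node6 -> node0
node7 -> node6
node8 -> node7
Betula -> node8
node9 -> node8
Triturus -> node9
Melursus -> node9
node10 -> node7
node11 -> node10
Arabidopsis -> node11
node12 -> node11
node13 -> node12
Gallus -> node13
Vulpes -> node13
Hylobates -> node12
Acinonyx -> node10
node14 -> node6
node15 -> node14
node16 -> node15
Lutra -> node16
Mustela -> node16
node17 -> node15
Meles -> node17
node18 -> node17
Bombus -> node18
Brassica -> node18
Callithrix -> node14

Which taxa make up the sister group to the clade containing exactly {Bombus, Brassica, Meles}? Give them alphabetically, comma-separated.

The clade containing exactly {Bombus, Brassica, Meles} attaches to the tree at the node subtending ((Lutra,Mustela),(Meles,(Bombus,Brassica))).
The other lineage descending from that same node — the sister group — is (Lutra,Mustela); its 2 tips in alphabetical order are the answer.

Lutra, Mustela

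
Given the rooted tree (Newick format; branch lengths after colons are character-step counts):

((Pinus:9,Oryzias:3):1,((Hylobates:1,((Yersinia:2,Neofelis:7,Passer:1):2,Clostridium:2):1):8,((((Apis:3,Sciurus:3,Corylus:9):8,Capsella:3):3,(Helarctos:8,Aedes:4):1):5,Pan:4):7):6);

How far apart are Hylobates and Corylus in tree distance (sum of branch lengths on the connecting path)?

41

The path runs Hylobates → … → MRCA → … → Corylus; the MRCA is the node subtending ((Hylobates,((Yersinia,Neofelis,Passer),Clostridium)),((((Apis,Sciurus,Corylus),Capsella),(Helarctos,Aedes)),Pan)).
Branch lengths along that path: 1 + 8 + 7 + 5 + 3 + 8 + 9 = 41.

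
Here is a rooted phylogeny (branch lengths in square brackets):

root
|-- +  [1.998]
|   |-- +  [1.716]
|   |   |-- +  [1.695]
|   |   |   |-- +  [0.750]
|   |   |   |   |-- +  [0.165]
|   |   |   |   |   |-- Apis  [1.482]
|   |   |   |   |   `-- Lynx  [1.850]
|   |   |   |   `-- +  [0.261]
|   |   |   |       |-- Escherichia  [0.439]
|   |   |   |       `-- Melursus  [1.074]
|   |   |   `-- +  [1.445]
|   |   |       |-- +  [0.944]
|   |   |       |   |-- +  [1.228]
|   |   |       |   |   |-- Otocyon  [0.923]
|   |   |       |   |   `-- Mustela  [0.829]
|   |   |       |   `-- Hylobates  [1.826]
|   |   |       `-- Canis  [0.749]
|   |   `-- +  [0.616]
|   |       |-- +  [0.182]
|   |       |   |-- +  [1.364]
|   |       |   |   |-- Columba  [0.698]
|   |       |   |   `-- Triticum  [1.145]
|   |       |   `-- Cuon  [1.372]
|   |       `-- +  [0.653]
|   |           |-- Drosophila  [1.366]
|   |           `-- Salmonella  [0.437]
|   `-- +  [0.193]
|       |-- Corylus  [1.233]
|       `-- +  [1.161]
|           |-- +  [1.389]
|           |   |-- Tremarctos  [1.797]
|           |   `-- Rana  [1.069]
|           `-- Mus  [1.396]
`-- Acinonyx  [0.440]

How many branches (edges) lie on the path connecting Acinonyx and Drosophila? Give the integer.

The MRCA of Acinonyx and Drosophila is the root of the tree.
From Acinonyx up to that node: 1 branch. From Drosophila up to the same node: 5 branches. Total: 1 + 5 = 6.

6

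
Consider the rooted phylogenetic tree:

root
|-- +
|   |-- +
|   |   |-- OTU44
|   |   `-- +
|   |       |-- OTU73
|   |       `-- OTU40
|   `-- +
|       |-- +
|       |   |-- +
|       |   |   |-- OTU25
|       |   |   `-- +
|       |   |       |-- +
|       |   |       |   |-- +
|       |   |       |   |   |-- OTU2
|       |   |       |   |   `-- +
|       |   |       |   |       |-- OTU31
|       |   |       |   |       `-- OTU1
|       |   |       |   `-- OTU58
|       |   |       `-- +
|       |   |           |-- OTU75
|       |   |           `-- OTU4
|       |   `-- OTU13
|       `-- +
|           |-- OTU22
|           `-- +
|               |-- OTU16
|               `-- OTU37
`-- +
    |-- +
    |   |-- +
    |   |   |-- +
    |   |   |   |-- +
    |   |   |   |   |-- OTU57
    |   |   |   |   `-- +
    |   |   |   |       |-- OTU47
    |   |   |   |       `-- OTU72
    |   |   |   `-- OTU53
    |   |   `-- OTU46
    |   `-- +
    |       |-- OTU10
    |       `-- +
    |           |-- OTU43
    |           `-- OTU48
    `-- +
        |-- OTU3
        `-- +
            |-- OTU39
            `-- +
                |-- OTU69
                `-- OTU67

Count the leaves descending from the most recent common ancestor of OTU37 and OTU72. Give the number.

26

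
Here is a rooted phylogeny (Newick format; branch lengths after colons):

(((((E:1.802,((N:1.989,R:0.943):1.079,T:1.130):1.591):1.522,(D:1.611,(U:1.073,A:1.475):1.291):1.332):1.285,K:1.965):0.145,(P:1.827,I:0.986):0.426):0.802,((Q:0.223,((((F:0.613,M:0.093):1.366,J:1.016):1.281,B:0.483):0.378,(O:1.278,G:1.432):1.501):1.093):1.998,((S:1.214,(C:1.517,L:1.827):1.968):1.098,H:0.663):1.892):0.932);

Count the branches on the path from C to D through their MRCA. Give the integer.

10

The MRCA of C and D is the root of the tree.
From C up to that node: 5 branches. From D up to the same node: 5 branches. Total: 5 + 5 = 10.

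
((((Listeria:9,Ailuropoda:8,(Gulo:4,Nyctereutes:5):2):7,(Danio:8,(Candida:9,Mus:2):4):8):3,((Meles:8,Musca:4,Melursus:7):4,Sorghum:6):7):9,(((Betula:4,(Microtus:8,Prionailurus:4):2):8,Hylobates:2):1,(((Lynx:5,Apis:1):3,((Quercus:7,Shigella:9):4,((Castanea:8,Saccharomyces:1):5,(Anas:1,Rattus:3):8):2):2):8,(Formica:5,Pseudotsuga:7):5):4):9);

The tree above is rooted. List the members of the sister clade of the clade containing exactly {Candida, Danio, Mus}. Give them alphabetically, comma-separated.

Ailuropoda, Gulo, Listeria, Nyctereutes

The clade containing exactly {Candida, Danio, Mus} attaches to the tree at the node subtending ((Listeria,Ailuropoda,(Gulo,Nyctereutes)),(Danio,(Candida,Mus))).
The other lineage descending from that same node — the sister group — is (Listeria,Ailuropoda,(Gulo,Nyctereutes)); its 4 tips in alphabetical order are the answer.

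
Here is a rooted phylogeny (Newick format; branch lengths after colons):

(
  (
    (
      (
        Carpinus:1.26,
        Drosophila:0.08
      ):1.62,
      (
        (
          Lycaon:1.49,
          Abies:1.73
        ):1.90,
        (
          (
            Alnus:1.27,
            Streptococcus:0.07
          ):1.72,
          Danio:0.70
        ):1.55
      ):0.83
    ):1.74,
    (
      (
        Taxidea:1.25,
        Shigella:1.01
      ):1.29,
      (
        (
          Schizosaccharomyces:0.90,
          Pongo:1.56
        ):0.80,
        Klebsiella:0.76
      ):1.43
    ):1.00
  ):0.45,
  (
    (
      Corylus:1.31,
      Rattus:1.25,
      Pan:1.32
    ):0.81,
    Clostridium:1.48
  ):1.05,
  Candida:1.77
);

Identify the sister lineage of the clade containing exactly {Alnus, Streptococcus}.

Danio

The clade containing exactly {Alnus, Streptococcus} attaches to the tree at the node subtending ((Alnus,Streptococcus),Danio).
The other lineage descending from that same node — the sister group — is the single tip Danio.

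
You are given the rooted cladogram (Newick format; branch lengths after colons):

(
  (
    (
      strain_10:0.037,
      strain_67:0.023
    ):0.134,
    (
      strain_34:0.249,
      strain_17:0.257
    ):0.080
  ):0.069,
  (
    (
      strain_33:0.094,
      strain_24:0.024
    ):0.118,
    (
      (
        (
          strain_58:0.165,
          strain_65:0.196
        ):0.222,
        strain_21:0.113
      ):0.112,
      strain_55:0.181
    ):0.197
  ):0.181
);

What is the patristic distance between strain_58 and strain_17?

The path runs strain_58 → … → MRCA → … → strain_17; the MRCA is the root of the tree.
Branch lengths along that path: 0.165 + 0.222 + 0.112 + 0.197 + 0.181 + 0.069 + 0.080 + 0.257 = 1.283.

1.283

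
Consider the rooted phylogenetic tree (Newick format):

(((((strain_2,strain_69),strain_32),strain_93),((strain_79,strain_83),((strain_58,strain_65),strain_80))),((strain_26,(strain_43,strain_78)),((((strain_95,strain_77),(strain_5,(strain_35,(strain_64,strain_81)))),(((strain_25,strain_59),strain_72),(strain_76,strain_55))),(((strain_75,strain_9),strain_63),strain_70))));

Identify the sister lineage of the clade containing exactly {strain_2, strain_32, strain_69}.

strain_93

The clade containing exactly {strain_2, strain_32, strain_69} attaches to the tree at the node subtending (((strain_2,strain_69),strain_32),strain_93).
The other lineage descending from that same node — the sister group — is the single tip strain_93.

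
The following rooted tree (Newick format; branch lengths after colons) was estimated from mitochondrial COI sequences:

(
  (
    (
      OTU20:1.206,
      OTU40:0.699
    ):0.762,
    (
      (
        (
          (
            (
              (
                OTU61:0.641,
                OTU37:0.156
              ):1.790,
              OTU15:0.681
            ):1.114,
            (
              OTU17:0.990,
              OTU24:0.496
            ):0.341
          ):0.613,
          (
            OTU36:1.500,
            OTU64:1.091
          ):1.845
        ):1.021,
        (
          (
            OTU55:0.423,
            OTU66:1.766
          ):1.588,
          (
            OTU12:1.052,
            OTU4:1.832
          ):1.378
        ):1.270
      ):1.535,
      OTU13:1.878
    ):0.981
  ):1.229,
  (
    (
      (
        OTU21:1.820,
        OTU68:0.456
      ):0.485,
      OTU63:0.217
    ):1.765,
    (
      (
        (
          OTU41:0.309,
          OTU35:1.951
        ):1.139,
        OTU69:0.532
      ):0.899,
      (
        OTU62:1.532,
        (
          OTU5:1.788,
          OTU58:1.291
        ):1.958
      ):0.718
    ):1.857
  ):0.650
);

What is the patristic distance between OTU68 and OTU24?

The path runs OTU68 → … → MRCA → … → OTU24; the MRCA is the root of the tree.
Branch lengths along that path: 0.456 + 0.485 + 1.765 + 0.650 + 1.229 + 0.981 + 1.535 + 1.021 + 0.613 + 0.341 + 0.496 = 9.572.

9.572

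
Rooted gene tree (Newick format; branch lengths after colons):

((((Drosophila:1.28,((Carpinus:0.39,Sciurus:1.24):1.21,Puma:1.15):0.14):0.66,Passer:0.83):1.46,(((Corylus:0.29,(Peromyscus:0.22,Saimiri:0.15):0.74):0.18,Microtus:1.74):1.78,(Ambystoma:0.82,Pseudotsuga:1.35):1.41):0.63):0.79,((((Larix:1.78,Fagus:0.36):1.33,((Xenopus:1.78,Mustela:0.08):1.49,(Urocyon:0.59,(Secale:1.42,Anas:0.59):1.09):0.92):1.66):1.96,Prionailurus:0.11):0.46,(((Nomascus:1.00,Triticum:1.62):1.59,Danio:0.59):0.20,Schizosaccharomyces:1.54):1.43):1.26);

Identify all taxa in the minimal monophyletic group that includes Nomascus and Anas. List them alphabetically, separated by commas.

Anas, Danio, Fagus, Larix, Mustela, Nomascus, Prionailurus, Schizosaccharomyces, Secale, Triticum, Urocyon, Xenopus

Tracing Nomascus: it sits inside (Nomascus,Triticum).
Tracing Anas: it sits inside (Secale,Anas).
The smallest clade enclosing both is ((((Larix,Fagus),((Xenopus,Mustela),(Urocyon,(Secale,Anas)))),Prionailurus),(((Nomascus,Triticum),Danio),Schizosaccharomyces)); the answer is its 12 terminal taxa in alphabetical order.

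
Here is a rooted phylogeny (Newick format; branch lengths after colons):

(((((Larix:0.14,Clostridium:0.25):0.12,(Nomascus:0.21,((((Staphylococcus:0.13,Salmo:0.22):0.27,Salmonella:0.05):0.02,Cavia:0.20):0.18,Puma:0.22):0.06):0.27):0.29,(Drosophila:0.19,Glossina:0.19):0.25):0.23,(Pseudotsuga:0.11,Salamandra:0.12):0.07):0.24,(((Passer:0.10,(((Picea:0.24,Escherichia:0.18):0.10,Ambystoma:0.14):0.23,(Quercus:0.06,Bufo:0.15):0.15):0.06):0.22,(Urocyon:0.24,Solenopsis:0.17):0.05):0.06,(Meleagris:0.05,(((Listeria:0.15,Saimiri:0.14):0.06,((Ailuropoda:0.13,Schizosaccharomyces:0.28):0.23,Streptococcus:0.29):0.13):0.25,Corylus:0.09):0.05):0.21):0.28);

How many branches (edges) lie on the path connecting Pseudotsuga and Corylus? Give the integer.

7

The MRCA of Pseudotsuga and Corylus is the root of the tree.
From Pseudotsuga up to that node: 3 branches. From Corylus up to the same node: 4 branches. Total: 3 + 4 = 7.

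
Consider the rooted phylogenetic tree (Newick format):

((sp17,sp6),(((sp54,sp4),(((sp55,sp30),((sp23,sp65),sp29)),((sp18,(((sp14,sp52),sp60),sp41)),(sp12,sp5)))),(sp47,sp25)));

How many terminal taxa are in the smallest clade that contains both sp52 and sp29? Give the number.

The MRCA of sp52 and sp29 is the node subtending (((sp55,sp30),((sp23,sp65),sp29)),((sp18,(((sp14,sp52),sp60),sp41)),(sp12,sp5))).
That clade contains 12 terminal taxa: sp12, sp14, sp18, sp23, sp29, sp30, sp41, sp5, sp52, sp55, sp60, sp65.

12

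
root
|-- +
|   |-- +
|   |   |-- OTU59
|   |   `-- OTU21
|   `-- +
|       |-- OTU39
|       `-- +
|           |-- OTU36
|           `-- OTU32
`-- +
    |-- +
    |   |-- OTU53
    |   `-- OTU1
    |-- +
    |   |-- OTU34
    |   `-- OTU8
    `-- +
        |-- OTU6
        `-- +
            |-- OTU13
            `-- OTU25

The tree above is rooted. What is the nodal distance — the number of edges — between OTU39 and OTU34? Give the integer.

The MRCA of OTU39 and OTU34 is the root of the tree.
From OTU39 up to that node: 3 branches. From OTU34 up to the same node: 3 branches. Total: 3 + 3 = 6.

6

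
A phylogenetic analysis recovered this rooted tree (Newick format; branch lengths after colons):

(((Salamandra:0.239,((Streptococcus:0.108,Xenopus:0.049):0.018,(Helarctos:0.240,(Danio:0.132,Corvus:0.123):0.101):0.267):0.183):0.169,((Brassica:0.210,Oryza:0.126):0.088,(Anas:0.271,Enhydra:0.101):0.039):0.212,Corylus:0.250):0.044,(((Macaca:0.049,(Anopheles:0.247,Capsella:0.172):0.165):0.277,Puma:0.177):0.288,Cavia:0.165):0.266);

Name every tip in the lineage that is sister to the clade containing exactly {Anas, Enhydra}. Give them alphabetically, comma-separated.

Brassica, Oryza

The clade containing exactly {Anas, Enhydra} attaches to the tree at the node subtending ((Brassica,Oryza),(Anas,Enhydra)).
The other lineage descending from that same node — the sister group — is (Brassica,Oryza); its 2 tips in alphabetical order are the answer.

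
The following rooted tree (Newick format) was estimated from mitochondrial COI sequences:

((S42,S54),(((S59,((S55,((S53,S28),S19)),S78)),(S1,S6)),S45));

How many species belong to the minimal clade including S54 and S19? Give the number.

11

The MRCA of S54 and S19 is the root, so the clade is the entire tree.
That clade contains 11 terminal taxa: S1, S19, S28, S42, S45, S53, S54, S55, S59, S6, S78.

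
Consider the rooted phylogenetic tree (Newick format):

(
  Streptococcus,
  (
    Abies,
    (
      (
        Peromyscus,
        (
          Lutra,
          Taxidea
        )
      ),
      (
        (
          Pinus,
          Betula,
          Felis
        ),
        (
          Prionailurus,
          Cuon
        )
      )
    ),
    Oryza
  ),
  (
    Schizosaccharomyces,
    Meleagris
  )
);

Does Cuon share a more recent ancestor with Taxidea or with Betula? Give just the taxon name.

Betula

The MRCA of Cuon and Betula subtends ((Pinus,Betula,Felis),(Prionailurus,Cuon)) (5 taxa).
The MRCA of Cuon and Taxidea subtends ((Peromyscus,(Lutra,Taxidea)),((Pinus,Betula,Felis),(Prionailurus,Cuon))) (8 taxa).
The first is nested inside the second, so Cuon shares a more recent common ancestor with Betula.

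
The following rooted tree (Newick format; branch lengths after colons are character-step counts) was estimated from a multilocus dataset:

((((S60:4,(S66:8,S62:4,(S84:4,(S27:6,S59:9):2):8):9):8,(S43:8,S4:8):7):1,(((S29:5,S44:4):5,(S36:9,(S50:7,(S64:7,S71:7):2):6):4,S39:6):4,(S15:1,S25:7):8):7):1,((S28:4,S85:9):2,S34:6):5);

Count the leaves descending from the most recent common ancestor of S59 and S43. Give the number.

8

The MRCA of S59 and S43 is the node subtending ((S60,(S66,S62,(S84,(S27,S59)))),(S43,S4)).
That clade contains 8 terminal taxa: S27, S4, S43, S59, S60, S62, S66, S84.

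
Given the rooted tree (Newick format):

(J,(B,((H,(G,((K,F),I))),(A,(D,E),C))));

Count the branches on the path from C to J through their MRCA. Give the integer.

The MRCA of C and J is the root of the tree.
From C up to that node: 4 branches. From J up to the same node: 1 branch. Total: 4 + 1 = 5.

5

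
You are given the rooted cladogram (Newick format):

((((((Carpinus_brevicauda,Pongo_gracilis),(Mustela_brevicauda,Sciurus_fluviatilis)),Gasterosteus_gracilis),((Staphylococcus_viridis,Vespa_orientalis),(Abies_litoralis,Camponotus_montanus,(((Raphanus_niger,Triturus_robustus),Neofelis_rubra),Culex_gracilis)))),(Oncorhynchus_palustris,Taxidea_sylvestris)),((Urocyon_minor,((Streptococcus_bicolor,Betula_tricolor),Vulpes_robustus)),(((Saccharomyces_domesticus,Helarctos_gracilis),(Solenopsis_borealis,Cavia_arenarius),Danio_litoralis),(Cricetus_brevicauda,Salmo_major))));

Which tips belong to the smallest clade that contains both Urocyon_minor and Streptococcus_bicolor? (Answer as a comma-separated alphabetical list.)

Betula_tricolor, Streptococcus_bicolor, Urocyon_minor, Vulpes_robustus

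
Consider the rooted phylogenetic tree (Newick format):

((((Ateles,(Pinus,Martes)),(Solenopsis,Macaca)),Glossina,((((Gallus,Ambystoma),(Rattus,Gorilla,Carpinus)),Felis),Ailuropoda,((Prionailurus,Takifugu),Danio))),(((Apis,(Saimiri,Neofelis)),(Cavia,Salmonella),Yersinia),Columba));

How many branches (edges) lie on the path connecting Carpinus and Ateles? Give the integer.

8

The MRCA of Carpinus and Ateles is the node subtending (((Ateles,(Pinus,Martes)),(Solenopsis,Macaca)),Glossina,((((Gallus,Ambystoma),(Rattus,Gorilla,Carpinus)),Felis),Ailuropoda,((Prionailurus,Takifugu),Danio))).
From Carpinus up to that node: 5 branches. From Ateles up to the same node: 3 branches. Total: 5 + 3 = 8.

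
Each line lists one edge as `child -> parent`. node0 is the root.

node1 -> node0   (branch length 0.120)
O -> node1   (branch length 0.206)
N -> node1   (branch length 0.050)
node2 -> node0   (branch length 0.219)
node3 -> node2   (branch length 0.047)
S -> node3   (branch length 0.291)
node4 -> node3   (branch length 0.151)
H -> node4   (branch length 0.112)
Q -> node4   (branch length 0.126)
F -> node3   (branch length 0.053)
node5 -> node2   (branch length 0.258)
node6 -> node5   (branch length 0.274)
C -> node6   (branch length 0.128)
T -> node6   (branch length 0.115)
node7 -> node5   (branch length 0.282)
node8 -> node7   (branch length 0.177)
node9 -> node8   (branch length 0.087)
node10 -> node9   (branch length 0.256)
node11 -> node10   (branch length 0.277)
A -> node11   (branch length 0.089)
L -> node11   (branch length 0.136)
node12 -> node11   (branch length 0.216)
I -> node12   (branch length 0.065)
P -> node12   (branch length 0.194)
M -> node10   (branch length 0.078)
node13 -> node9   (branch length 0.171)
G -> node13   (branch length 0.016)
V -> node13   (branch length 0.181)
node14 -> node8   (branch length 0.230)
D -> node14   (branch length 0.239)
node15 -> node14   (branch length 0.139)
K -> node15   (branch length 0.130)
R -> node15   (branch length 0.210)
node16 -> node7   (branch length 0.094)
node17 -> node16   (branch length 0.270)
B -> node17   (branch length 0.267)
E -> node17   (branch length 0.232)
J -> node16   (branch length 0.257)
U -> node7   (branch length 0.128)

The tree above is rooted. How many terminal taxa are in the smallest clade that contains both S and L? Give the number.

The MRCA of S and L is the node subtending ((S,(H,Q),F),((C,T),(((((A,L,(I,P)),M),(G,V)),(D,(K,R))),((B,E),J),U))).
That clade contains 20 terminal taxa: A, B, C, D, E, F, G, H, I, J, K, L, M, P, Q, R, S, T, U, V.

20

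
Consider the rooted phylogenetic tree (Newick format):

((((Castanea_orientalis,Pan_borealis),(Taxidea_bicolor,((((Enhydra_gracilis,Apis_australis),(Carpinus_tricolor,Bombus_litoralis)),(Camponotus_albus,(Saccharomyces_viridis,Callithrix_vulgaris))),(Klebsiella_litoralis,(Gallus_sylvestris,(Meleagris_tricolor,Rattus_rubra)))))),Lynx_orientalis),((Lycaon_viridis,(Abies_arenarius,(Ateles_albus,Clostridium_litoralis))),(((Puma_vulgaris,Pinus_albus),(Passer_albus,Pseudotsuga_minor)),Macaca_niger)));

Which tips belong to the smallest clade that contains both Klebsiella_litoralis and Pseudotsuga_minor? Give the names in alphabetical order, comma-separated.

Abies_arenarius, Apis_australis, Ateles_albus, Bombus_litoralis, Callithrix_vulgaris, Camponotus_albus, Carpinus_tricolor, Castanea_orientalis, Clostridium_litoralis, Enhydra_gracilis, Gallus_sylvestris, Klebsiella_litoralis, Lycaon_viridis, Lynx_orientalis, Macaca_niger, Meleagris_tricolor, Pan_borealis, Passer_albus, Pinus_albus, Pseudotsuga_minor, Puma_vulgaris, Rattus_rubra, Saccharomyces_viridis, Taxidea_bicolor

Tracing Klebsiella_litoralis: it sits inside (Klebsiella_litoralis,(Gallus_sylvestris,(Meleagris_tricolor,Rattus_rubra))).
Tracing Pseudotsuga_minor: it sits inside (Passer_albus,Pseudotsuga_minor).
The smallest clade enclosing both is the whole tree (their MRCA is the root), so the answer is all 24 tips in alphabetical order.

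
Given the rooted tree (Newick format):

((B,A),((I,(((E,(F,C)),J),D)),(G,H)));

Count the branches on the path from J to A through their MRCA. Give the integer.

7

The MRCA of J and A is the root of the tree.
From J up to that node: 5 branches. From A up to the same node: 2 branches. Total: 5 + 2 = 7.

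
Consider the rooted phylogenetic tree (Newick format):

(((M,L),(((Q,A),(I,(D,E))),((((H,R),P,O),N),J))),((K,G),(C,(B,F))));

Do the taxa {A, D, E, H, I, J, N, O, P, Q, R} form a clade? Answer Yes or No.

The most recent common ancestor of these taxa subtends (((Q,A),(I,(D,E))),((((H,R),P,O),N),J)).
That clade has exactly 11 tips — every listed taxon and nothing else — so the group is monophyletic.

Yes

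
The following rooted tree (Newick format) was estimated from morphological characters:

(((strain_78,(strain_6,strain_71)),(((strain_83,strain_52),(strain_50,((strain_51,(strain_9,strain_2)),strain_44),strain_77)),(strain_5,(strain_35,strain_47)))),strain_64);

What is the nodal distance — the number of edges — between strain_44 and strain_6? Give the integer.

The MRCA of strain_44 and strain_6 is the node subtending ((strain_78,(strain_6,strain_71)),(((strain_83,strain_52),(strain_50,((strain_51,(strain_9,strain_2)),strain_44),strain_77)),(strain_5,(strain_35,strain_47)))).
From strain_44 up to that node: 5 branches. From strain_6 up to the same node: 3 branches. Total: 5 + 3 = 8.

8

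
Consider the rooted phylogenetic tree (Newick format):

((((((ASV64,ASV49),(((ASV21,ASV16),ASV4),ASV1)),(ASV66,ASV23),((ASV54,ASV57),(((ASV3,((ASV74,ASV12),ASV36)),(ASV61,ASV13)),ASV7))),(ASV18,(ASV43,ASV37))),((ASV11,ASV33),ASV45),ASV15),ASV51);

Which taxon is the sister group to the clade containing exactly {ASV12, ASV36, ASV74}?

The clade containing exactly {ASV12, ASV36, ASV74} attaches to the tree at the node subtending (ASV3,((ASV74,ASV12),ASV36)).
The other lineage descending from that same node — the sister group — is the single tip ASV3.

ASV3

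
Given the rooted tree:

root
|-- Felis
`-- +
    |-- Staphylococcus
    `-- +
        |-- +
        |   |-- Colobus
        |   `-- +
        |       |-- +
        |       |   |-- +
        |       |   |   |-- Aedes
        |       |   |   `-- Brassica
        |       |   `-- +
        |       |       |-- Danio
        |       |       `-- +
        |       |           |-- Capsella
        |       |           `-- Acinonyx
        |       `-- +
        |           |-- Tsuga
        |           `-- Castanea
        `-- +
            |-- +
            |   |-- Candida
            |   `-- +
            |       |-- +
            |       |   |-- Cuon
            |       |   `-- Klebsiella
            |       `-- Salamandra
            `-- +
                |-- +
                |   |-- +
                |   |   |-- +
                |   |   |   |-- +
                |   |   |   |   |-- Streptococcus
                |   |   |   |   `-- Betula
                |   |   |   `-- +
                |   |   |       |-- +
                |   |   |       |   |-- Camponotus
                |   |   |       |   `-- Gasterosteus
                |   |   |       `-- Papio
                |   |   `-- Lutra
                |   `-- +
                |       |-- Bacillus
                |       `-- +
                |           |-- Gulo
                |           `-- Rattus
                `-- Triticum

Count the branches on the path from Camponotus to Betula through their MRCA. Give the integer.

5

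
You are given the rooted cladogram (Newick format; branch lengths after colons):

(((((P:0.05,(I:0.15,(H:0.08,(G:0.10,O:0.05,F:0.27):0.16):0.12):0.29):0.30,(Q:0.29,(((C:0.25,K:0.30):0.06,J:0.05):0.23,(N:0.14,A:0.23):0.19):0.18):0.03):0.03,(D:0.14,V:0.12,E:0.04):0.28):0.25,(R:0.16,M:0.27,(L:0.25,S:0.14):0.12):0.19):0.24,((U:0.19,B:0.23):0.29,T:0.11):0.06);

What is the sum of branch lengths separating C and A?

The path runs C → … → MRCA → … → A; the MRCA is the node subtending (((C,K),J),(N,A)).
Branch lengths along that path: 0.25 + 0.06 + 0.23 + 0.19 + 0.23 = 0.96.

0.96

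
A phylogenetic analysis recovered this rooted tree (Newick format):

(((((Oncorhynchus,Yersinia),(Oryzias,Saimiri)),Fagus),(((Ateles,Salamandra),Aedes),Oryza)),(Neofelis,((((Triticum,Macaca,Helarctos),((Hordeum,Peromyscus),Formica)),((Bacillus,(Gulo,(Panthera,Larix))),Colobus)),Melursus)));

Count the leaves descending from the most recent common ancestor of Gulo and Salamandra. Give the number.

The MRCA of Gulo and Salamandra is the root, so the clade is the entire tree.
That clade contains 22 terminal taxa: Aedes, Ateles, Bacillus, Colobus, Fagus, Formica, Gulo, Helarctos, Hordeum, Larix, Macaca, Melursus, Neofelis, Oncorhynchus, Oryza, Oryzias, Panthera, Peromyscus, Saimiri, Salamandra, Triticum, Yersinia.

22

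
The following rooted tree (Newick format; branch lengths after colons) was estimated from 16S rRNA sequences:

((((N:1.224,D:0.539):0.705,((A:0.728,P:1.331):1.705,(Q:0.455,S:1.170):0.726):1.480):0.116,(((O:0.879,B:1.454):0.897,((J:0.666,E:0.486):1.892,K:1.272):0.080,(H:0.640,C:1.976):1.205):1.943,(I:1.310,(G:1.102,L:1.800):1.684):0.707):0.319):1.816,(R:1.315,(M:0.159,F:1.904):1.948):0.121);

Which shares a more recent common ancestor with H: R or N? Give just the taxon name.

N

The MRCA of H and N subtends (((N,D),((A,P),(Q,S))),(((O,B),((J,E),K),(H,C)),(I,(G,L)))) (16 taxa).
The MRCA of H and R is the root, subtending the entire tree (19 taxa).
The first is nested inside the second, so H shares a more recent common ancestor with N.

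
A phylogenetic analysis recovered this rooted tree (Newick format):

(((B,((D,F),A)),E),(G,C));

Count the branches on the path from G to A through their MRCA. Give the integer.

6

The MRCA of G and A is the root of the tree.
From G up to that node: 2 branches. From A up to the same node: 4 branches. Total: 2 + 4 = 6.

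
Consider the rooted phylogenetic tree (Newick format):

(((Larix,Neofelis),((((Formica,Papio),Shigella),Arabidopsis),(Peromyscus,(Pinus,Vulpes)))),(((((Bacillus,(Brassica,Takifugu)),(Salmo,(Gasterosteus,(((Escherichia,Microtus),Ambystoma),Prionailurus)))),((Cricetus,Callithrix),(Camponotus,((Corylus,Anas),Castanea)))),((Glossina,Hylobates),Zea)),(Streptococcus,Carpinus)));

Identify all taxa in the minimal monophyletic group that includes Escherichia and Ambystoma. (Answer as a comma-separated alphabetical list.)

Ambystoma, Escherichia, Microtus

Tracing Escherichia: it sits inside (Escherichia,Microtus).
Tracing Ambystoma: it sits inside ((Escherichia,Microtus),Ambystoma).
The smallest clade enclosing both is ((Escherichia,Microtus),Ambystoma); the answer is its 3 terminal taxa in alphabetical order.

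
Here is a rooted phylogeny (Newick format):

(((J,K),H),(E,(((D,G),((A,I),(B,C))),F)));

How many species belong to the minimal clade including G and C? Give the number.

The MRCA of G and C is the node subtending ((D,G),((A,I),(B,C))).
That clade contains 6 terminal taxa: A, B, C, D, G, I.

6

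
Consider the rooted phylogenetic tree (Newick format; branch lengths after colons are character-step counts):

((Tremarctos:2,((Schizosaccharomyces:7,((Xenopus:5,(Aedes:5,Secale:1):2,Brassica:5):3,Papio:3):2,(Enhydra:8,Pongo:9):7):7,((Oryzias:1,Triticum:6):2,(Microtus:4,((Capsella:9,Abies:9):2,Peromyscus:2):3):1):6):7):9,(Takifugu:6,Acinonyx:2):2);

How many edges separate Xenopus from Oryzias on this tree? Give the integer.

The MRCA of Xenopus and Oryzias is the node subtending ((Schizosaccharomyces,((Xenopus,(Aedes,Secale),Brassica),Papio),(Enhydra,Pongo)),((Oryzias,Triticum),(Microtus,((Capsella,Abies),Peromyscus)))).
From Xenopus up to that node: 4 branches. From Oryzias up to the same node: 3 branches. Total: 4 + 3 = 7.

7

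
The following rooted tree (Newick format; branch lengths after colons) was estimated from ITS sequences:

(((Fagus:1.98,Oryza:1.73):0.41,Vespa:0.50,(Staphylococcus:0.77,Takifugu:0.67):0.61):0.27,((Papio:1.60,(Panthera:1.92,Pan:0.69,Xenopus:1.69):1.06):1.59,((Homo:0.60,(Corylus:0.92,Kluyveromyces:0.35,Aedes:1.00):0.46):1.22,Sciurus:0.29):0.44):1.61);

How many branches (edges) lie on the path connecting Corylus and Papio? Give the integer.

6

The MRCA of Corylus and Papio is the node subtending ((Papio,(Panthera,Pan,Xenopus)),((Homo,(Corylus,Kluyveromyces,Aedes)),Sciurus)).
From Corylus up to that node: 4 branches. From Papio up to the same node: 2 branches. Total: 4 + 2 = 6.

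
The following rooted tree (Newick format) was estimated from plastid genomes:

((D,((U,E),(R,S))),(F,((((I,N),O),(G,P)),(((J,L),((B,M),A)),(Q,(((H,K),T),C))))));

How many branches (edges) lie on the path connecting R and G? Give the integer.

The MRCA of R and G is the root of the tree.
From R up to that node: 4 branches. From G up to the same node: 5 branches. Total: 4 + 5 = 9.

9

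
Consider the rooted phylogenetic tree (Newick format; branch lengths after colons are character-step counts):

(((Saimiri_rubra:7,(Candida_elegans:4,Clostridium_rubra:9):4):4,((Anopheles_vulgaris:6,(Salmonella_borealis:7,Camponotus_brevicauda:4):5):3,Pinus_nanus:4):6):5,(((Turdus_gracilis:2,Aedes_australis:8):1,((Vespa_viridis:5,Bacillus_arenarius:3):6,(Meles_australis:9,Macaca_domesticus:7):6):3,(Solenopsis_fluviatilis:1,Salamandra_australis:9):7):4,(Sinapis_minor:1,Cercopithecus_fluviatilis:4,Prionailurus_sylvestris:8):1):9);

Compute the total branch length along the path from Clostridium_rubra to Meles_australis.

The path runs Clostridium_rubra → … → MRCA → … → Meles_australis; the MRCA is the root of the tree.
Branch lengths along that path: 9 + 4 + 4 + 5 + 9 + 4 + 3 + 6 + 9 = 53.

53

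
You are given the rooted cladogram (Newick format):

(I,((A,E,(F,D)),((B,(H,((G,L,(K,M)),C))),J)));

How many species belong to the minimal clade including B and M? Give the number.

7

The MRCA of B and M is the node subtending (B,(H,((G,L,(K,M)),C))).
That clade contains 7 terminal taxa: B, C, G, H, K, L, M.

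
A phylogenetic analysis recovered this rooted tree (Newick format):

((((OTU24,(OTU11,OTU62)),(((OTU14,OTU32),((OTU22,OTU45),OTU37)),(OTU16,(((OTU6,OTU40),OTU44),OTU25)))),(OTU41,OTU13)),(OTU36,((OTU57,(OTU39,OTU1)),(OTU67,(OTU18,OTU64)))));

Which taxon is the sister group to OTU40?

OTU6

OTU40 attaches to the tree at the node subtending (OTU6,OTU40).
The other lineage descending from that same node — the sister group — is the single tip OTU6.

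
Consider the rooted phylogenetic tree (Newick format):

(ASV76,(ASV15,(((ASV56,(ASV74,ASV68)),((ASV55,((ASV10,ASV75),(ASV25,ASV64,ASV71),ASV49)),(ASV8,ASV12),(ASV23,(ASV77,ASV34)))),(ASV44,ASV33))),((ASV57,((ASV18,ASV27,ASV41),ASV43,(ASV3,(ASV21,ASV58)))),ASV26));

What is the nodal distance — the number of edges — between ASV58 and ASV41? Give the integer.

The MRCA of ASV58 and ASV41 is the node subtending ((ASV18,ASV27,ASV41),ASV43,(ASV3,(ASV21,ASV58))).
From ASV58 up to that node: 3 branches. From ASV41 up to the same node: 2 branches. Total: 3 + 2 = 5.

5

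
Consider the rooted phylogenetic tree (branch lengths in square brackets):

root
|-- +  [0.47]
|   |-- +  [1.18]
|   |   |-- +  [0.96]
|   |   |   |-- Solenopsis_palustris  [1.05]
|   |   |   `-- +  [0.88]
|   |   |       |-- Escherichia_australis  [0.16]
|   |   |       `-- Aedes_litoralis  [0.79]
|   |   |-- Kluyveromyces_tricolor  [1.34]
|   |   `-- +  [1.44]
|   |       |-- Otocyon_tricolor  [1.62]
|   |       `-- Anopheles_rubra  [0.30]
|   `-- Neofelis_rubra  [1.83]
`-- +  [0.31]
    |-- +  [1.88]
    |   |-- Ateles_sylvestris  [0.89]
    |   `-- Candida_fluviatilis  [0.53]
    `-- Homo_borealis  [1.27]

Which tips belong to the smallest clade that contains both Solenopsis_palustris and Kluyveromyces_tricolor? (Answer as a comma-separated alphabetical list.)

Tracing Solenopsis_palustris: it sits inside (Solenopsis_palustris,(Escherichia_australis,Aedes_litoralis)).
Tracing Kluyveromyces_tricolor: it sits inside ((Solenopsis_palustris,(Escherichia_australis,Aedes_litoralis)),Kluyveromyces_tricolor,(Otocyon_tricolor,Anopheles_rubra)).
The smallest clade enclosing both is ((Solenopsis_palustris,(Escherichia_australis,Aedes_litoralis)),Kluyveromyces_tricolor,(Otocyon_tricolor,Anopheles_rubra)); the answer is its 6 terminal taxa in alphabetical order.

Aedes_litoralis, Anopheles_rubra, Escherichia_australis, Kluyveromyces_tricolor, Otocyon_tricolor, Solenopsis_palustris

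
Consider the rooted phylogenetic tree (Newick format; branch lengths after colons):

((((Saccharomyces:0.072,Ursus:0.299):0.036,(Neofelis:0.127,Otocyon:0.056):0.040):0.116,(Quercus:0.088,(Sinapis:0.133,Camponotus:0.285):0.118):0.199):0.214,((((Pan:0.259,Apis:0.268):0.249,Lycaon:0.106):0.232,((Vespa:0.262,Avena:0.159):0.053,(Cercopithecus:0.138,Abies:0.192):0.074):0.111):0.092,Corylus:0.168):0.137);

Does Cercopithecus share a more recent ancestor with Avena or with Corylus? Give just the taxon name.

The MRCA of Cercopithecus and Avena subtends ((Vespa,Avena),(Cercopithecus,Abies)) (4 taxa).
The MRCA of Cercopithecus and Corylus subtends ((((Pan,Apis),Lycaon),((Vespa,Avena),(Cercopithecus,Abies))),Corylus) (8 taxa).
The first is nested inside the second, so Cercopithecus shares a more recent common ancestor with Avena.

Avena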